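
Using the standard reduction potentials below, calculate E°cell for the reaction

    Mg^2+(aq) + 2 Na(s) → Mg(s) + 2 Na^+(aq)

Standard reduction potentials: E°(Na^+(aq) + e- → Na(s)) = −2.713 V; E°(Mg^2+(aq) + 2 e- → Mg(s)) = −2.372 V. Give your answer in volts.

In the reaction as written, Mg^2+(aq) is reduced (cathode) and Na^+(aq) is produced by oxidation at the anode.
E°cell = E°(cathode) − E°(anode) = −2.372 − (−2.713) = +0.341 V.

+0.341 V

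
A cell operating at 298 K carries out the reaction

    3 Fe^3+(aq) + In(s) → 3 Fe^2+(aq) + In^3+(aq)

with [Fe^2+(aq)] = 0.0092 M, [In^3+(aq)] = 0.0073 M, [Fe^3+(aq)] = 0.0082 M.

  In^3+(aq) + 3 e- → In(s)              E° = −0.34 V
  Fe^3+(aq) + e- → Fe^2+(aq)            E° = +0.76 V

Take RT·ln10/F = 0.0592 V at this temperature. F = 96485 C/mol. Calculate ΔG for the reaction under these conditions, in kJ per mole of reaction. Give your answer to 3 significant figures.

−330 kJ/mol

With Fe³⁺/Fe²⁺ reduced at the cathode, E°cell = +0.76 − (−0.34) = +1.10 V and n = 3.
Here Q = ([Fe^2+(aq)]^3·[In^3+(aq)]) / [Fe^3+(aq)]^3 = 0.0103 (log Q = −1.987), giving E = +1.10 − (0.0592/3)·(−1.987) = +1.1392 V.
Then ΔG = −nFE = −3 × 96485 × +1.1392 J/mol = −330 kJ/mol.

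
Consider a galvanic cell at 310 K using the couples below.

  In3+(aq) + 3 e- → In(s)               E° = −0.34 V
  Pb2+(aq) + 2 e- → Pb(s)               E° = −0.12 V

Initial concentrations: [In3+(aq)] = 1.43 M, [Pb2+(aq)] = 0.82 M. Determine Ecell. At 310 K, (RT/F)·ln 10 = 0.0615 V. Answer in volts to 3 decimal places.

+0.214 V

Since E°(Pb²⁺/Pb) > E°(In³⁺/In), Pb²⁺/Pb serves as the cathode.
The standard potential is −0.12 − (−0.34) = +0.22 V and the balanced reaction transfers n = 6 electrons.
The balanced reaction is 3 Pb2+(aq) + 2 In(s) → 3 Pb(s) + 2 In3+(aq), so Q = [In3+(aq)]^2 / [Pb2+(aq)]^3 = 3.71 and log Q = 0.569.
E = E° − (0.0615/n)·log Q = +0.22 − (0.0615/6)(0.569) = +0.214 V.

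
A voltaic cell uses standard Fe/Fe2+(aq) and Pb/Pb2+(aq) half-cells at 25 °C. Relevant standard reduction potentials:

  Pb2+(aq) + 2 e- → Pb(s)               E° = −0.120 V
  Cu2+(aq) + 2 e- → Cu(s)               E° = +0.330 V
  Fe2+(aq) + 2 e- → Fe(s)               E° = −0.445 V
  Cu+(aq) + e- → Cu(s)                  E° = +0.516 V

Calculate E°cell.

The Pb²⁺/Pb couple has the higher E°, so Pb ion is reduced (cathode) and Fe is oxidized (anode).
E°cell = E°(cathode) − E°(anode) = −0.120 − (−0.445) = +0.325 V.

+0.325 V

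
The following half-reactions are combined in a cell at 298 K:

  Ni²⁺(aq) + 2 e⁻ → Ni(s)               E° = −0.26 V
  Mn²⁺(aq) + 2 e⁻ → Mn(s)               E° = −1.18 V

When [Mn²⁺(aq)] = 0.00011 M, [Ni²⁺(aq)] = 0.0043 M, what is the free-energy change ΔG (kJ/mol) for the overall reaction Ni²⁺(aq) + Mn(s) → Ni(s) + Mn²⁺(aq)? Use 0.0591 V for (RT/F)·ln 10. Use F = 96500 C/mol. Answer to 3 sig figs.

With Ni²⁺/Ni reduced at the cathode, E°cell = −0.26 − (−1.18) = +0.92 V and n = 2.
Q = [Mn²⁺(aq)] / [Ni²⁺(aq)] = 0.0256, so log Q = −1.592 and E = +0.92 − (0.0591/2)(−1.592) = +0.9670 V.
Then ΔG = −nFE = −2 × 96500 × +0.9670 J/mol = −187 kJ/mol.

−187 kJ/mol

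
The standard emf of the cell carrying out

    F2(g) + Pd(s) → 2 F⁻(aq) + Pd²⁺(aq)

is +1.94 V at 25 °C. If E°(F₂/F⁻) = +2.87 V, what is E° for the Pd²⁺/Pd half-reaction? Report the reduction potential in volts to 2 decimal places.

+0.93 V

In the reaction as written the F₂/F⁻ couple is reduced (cathode) and Pd²⁺/Pd is oxidized (anode), so E°cell = E°(F₂/F⁻) − E°(Pd²⁺/Pd).
E°(Pd²⁺/Pd) = E°(cathode) − E°cell = +2.87 − (+1.94) = +0.93 V.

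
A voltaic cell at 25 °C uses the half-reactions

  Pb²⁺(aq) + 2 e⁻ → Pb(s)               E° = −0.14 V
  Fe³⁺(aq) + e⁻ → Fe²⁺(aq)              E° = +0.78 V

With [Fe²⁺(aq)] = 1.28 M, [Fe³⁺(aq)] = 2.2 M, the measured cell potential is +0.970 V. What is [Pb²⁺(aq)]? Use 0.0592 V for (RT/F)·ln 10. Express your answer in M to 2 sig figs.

0.060 M

Fe³⁺/Fe²⁺ is the cathode (higher E°); E°cell = +0.78 − (−0.14) = +0.92 V with n = 2.
Since E = E° − (0.0592/n)·log Q, log Q = n(E° − E)/0.0592 = −1.689.
Balancing electrons gives 2 Fe³⁺(aq) + Pb(s) → 2 Fe²⁺(aq) + Pb²⁺(aq); thus Q = ([Fe²⁺(aq)]^2·[Pb²⁺(aq)]) / [Fe³⁺(aq)]^2.
Isolating [Pb²⁺(aq)] in Q = 10^{−1.689} yields log [Pb²⁺(aq)] = −1.219, i.e. 0.060 M.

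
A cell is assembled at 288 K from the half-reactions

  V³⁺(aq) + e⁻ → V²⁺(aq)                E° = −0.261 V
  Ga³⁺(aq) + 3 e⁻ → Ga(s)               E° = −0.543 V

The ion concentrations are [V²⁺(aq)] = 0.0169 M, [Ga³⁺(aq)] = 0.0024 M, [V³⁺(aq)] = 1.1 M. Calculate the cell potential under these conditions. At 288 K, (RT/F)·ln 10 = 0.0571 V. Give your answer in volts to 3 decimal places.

+0.435 V

Since E°(V³⁺/V²⁺) > E°(Ga³⁺/Ga), V³⁺/V²⁺ serves as the cathode.
E°cell = −0.261 − (−0.543) = +0.282 V, with n = 3 electrons transferred.
For the overall reaction 3 V³⁺(aq) + Ga(s) → 3 V²⁺(aq) + Ga³⁺(aq), Q = ([V²⁺(aq)]^3·[Ga³⁺(aq)]) / [V³⁺(aq)]^3 = 8.7×10^−9, giving log Q = −8.060.
E = E° − (0.0571/n)·log Q = +0.282 − (0.0571/3)(−8.060) = +0.435 V.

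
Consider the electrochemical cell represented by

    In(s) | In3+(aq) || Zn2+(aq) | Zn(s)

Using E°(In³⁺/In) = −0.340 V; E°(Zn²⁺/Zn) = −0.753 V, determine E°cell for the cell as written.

By convention the left-hand electrode in cell notation is the anode (oxidation) and the right-hand electrode is the cathode (reduction).
E°cell = E°(right) − E°(left) = −0.753 − (−0.340) = −0.413 V.
The negative sign shows that, as written, the cell would require an external voltage to drive the reaction.

−0.413 V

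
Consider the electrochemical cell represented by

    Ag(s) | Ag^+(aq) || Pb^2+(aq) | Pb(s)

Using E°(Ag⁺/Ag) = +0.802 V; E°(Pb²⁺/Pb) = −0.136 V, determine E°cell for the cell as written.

−0.938 V

By convention the left-hand electrode in cell notation is the anode (oxidation) and the right-hand electrode is the cathode (reduction).
E°cell = E°(right) − E°(left) = −0.136 − (+0.802) = −0.938 V.
The negative sign shows that, as written, the cell would require an external voltage to drive the reaction.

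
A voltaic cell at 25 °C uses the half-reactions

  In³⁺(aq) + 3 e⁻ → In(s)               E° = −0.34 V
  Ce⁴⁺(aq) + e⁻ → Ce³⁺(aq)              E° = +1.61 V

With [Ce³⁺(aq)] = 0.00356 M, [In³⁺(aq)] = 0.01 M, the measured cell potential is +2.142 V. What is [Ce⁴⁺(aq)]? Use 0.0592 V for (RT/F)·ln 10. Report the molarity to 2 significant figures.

1.3 M

Ce⁴⁺/Ce³⁺ is the cathode (higher E°); E°cell = +1.61 − (−0.34) = +1.95 V with n = 3.
Since E = E° − (0.0592/n)·log Q, log Q = n(E° − E)/0.0592 = −9.730.
The balanced reaction is 3 Ce⁴⁺(aq) + In(s) → 3 Ce³⁺(aq) + In³⁺(aq), so Q = ([Ce³⁺(aq)]^3·[In³⁺(aq)]) / [Ce⁴⁺(aq)]^3.
Isolating [Ce⁴⁺(aq)] in Q = 10^{−9.730} yields log [Ce⁴⁺(aq)] = 0.128, i.e. 1.3 M.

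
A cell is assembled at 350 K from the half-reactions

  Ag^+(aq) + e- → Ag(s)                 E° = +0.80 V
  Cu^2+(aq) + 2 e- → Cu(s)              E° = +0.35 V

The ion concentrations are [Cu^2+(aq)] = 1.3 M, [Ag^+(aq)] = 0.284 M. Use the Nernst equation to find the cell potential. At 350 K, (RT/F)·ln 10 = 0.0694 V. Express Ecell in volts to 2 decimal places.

+0.41 V

The Ag⁺/Ag couple has the more positive E°, so it is the cathode; Cu²⁺/Cu is the anode.
E°cell = +0.80 − (+0.35) = +0.45 V, with n = 2 electrons transferred.
For the overall reaction 2 Ag^+(aq) + Cu(s) → 2 Ag(s) + Cu^2+(aq), Q = [Cu^2+(aq)] / [Ag^+(aq)]^2 = 16.1, giving log Q = 1.207.
Applying E = E° − (RT ln10/nF)·log Q gives +0.45 − (0.0694/2)(1.207) = +0.41 V.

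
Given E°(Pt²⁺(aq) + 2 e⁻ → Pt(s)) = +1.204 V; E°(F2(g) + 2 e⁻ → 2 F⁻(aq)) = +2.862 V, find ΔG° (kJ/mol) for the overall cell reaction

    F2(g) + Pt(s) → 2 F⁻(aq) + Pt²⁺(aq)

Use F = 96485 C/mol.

−320 kJ/mol

In the reaction as written F2(g) is reduced, so the F₂/F⁻ couple is the cathode and Pt²⁺/Pt is the anode.
E°cell = +2.862 − (+1.204) = +1.658 V; balancing electrons gives n = 2.
ΔG° = −nFE°cell = −(2)(96485)(+1.658) J/mol = −320 kJ/mol.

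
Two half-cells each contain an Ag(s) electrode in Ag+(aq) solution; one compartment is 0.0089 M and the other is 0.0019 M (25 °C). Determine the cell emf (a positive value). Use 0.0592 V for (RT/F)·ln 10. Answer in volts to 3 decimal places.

For a concentration cell E°cell = 0, since both electrodes use the same couple.
The compartment with the higher Ag+(aq) concentration (0.0089 M) acts as the cathode; ions are reduced there and produced at the dilute (0.0019 M) anode.
With n = 1, Ecell = −(0.0592/1)·log([dilute]/[conc]) = −(0.0592/1)·log(0.0019/0.0089) = +0.040 V.

0.040 V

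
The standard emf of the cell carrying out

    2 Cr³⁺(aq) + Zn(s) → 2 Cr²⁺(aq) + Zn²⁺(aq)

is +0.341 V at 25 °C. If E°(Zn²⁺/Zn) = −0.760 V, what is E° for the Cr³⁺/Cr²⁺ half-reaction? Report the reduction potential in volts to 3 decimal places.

In the reaction as written the Cr³⁺/Cr²⁺ couple is reduced (cathode) and Zn²⁺/Zn is oxidized (anode), so E°cell = E°(Cr³⁺/Cr²⁺) − E°(Zn²⁺/Zn).
E°(Cr³⁺/Cr²⁺) = E°cell + E°(anode) = +0.341 + (−0.760) = −0.419 V.

−0.419 V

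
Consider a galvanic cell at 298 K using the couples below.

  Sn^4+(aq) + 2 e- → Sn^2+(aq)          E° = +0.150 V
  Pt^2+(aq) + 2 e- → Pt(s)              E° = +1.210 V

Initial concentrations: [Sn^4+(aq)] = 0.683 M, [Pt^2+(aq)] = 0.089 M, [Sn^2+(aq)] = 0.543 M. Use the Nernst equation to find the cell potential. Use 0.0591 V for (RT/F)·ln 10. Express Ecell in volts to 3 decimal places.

+1.026 V

The Pt²⁺/Pt couple has the more positive E°, so it is the cathode; Sn⁴⁺/Sn²⁺ is the anode.
E°cell = +1.210 − (+0.150) = +1.060 V, with n = 2 electrons transferred.
The balanced reaction is Pt^2+(aq) + Sn^2+(aq) → Pt(s) + Sn^4+(aq), so Q = [Sn^4+(aq)] / ([Pt^2+(aq)]·[Sn^2+(aq)]) = 14.1 and log Q = 1.150.
E = E° − (0.0591/n)·log Q = +1.060 − (0.0591/2)(1.150) = +1.026 V.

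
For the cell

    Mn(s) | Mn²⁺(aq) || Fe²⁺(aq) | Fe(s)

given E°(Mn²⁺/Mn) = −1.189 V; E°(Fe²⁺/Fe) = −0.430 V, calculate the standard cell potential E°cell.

+0.759 V

By convention the left-hand electrode in cell notation is the anode (oxidation) and the right-hand electrode is the cathode (reduction).
E°cell = E°(right) − E°(left) = −0.430 − (−1.189) = +0.759 V.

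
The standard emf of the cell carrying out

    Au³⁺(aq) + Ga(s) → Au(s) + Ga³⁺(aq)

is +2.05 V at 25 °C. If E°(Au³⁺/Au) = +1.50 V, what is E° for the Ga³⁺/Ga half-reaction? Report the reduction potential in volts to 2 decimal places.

In the reaction as written the Au³⁺/Au couple is reduced (cathode) and Ga³⁺/Ga is oxidized (anode), so E°cell = E°(Au³⁺/Au) − E°(Ga³⁺/Ga).
E°(Ga³⁺/Ga) = E°(cathode) − E°cell = +1.50 − (+2.05) = −0.55 V.

−0.55 V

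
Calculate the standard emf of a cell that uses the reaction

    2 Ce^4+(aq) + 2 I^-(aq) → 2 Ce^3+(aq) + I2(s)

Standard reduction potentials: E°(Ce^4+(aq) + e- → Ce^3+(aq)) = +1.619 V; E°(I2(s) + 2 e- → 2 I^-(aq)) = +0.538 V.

Ce^4+(aq) gains electrons, so the Ce⁴⁺/Ce³⁺ couple is the cathode; the I₂/I⁻ couple is the anode.
E°cell = E°(cathode) − E°(anode) = +1.619 − (+0.538) = +1.081 V.

+1.081 V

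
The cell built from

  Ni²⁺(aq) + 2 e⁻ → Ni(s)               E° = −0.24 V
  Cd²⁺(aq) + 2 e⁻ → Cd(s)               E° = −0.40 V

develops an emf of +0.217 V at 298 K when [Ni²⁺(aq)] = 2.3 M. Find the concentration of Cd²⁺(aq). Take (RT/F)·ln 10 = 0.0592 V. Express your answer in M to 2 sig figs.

0.027 M

Ni²⁺/Ni is the cathode (higher E°); E°cell = −0.24 − (−0.40) = +0.16 V with n = 2.
Rearranging E = E° − (0.0592/n)·log Q gives log Q = 2(+0.16 − (+0.217))/0.0592 = −1.926.
Balancing electrons gives Ni²⁺(aq) + Cd(s) → Ni(s) + Cd²⁺(aq); thus Q = [Cd²⁺(aq)] / [Ni²⁺(aq)].
Substituting the known concentrations and solving, log [Cd²⁺(aq)] = −1.564 and [Cd²⁺(aq)] = 0.027 M.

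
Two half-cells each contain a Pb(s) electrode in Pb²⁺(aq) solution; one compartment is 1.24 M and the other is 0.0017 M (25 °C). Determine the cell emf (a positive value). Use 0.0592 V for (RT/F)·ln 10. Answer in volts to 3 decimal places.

For a concentration cell E°cell = 0, since both electrodes use the same couple.
The compartment with the higher Pb²⁺(aq) concentration (1.24 M) acts as the cathode; ions are reduced there and produced at the dilute (0.0017 M) anode.
With n = 2, Ecell = −(0.0592/2)·log([dilute]/[conc]) = −(0.0592/2)·log(0.0017/1.24) = +0.085 V.

0.085 V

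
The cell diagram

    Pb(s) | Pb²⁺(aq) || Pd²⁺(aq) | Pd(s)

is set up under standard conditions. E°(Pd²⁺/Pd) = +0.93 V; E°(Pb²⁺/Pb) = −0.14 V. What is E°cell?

By convention the left-hand electrode in cell notation is the anode (oxidation) and the right-hand electrode is the cathode (reduction).
E°cell = E°(right) − E°(left) = +0.93 − (−0.14) = +1.07 V.

+1.07 V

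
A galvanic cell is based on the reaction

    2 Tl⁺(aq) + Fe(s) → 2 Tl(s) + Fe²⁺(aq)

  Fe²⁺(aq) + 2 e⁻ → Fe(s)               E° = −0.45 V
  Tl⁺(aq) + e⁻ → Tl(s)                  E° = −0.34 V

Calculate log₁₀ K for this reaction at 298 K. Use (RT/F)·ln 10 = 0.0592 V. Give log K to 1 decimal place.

log K = 3.7

The Tl⁺/Tl couple is reduced (cathode); E°cell = −0.34 − (−0.45) = +0.11 V with n = 2.
At equilibrium E = 0, so log K = nE°cell / 0.0592 = (2)(+0.11) / 0.0592 = 3.7.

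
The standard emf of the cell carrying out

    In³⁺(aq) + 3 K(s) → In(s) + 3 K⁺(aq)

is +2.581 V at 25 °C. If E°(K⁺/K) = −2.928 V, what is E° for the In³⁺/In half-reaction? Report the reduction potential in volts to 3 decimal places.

In the reaction as written the In³⁺/In couple is reduced (cathode) and K⁺/K is oxidized (anode), so E°cell = E°(In³⁺/In) − E°(K⁺/K).
E°(In³⁺/In) = E°cell + E°(anode) = +2.581 + (−2.928) = −0.347 V.

−0.347 V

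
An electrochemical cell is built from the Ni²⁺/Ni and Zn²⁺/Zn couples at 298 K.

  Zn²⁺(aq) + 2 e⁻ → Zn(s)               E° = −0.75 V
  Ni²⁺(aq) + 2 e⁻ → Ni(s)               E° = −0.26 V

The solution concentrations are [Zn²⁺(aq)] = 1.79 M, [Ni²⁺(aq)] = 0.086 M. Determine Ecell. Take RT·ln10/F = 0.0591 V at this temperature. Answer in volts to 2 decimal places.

Since E°(Ni²⁺/Ni) > E°(Zn²⁺/Zn), Ni²⁺/Ni serves as the cathode.
E°cell = E°cat − E°an = −0.26 − (−0.75) = +0.49 V; n = 2.
Balancing gives Ni²⁺(aq) + Zn(s) → Ni(s) + Zn²⁺(aq); hence Q = [Zn²⁺(aq)] / [Ni²⁺(aq)] = 20.8 (log Q = 1.318).
E = E° − (0.0591/n)·log Q = +0.49 − (0.0591/2)(1.318) = +0.45 V.

+0.45 V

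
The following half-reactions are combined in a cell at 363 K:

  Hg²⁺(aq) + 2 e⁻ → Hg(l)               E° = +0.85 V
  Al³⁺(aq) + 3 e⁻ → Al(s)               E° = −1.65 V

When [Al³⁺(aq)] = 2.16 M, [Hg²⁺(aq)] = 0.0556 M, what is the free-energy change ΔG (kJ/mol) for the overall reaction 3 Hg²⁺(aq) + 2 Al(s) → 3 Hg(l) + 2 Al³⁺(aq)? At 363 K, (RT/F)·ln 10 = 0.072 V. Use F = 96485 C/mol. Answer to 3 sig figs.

The standard cell potential is +0.85 − (−1.65) = +2.50 V, with n = 6 electrons in the balanced equation.
Here Q = [Al³⁺(aq)]^2 / [Hg²⁺(aq)]^3 = 2.71×10^4 (log Q = 4.434), giving E = +2.50 − (0.072/6)·(4.434) = +2.4468 V.
ΔG = −nFE = −(6)(96485)(+2.4468) J/mol = −1420 kJ/mol.

−1420 kJ/mol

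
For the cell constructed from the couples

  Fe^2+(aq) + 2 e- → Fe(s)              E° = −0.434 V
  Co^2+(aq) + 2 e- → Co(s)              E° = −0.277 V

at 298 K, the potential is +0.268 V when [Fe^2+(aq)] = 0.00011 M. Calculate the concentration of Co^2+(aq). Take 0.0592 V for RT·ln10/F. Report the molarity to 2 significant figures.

0.62 M

Co²⁺/Co is the cathode (higher E°); E°cell = −0.277 − (−0.434) = +0.157 V with n = 2.
Rearranging E = E° − (0.0592/n)·log Q gives log Q = 2(+0.157 − (+0.268))/0.0592 = −3.750.
The balanced reaction is Co^2+(aq) + Fe(s) → Co(s) + Fe^2+(aq), so Q = [Fe^2+(aq)] / [Co^2+(aq)].
Isolating [Co^2+(aq)] in Q = 10^{−3.750} yields log [Co^2+(aq)] = −0.209, i.e. 0.62 M.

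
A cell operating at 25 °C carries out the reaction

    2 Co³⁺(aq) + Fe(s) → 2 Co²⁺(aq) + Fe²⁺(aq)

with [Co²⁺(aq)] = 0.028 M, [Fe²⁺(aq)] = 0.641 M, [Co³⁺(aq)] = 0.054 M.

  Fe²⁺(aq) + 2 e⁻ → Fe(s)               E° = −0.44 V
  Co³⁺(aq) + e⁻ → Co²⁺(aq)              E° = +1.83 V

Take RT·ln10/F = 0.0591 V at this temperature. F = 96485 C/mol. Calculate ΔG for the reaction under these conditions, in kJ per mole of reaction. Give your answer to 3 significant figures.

−442 kJ/mol

E°cell = +1.83 − (−0.44) = +2.27 V; the balanced reaction transfers n = 2 electrons.
The reaction quotient is ([Co²⁺(aq)]^2·[Fe²⁺(aq)]) / [Co³⁺(aq)]^2 = 0.172; by Nernst, E = +2.27 − (0.0591/2)(−0.764) = +2.2926 V.
ΔG = −nFE = −(2)(96485)(+2.2926) J/mol = −442 kJ/mol.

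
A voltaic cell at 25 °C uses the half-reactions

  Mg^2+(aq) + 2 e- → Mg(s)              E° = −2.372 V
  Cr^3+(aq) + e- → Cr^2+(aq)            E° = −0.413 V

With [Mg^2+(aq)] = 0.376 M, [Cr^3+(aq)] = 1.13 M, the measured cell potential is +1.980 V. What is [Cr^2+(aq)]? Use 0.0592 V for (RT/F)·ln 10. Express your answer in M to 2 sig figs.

0.81 M

The Cr³⁺/Cr²⁺ couple has the larger reduction potential, so it is the cathode: E°cell = −0.413 − (−2.372) = +1.959 V and n = 2.
From the Nernst equation, log Q = n(E° − E)/0.0592 = 2·(+1.959 − (+1.980))/0.0592 = −0.709.
The balanced reaction is 2 Cr^3+(aq) + Mg(s) → 2 Cr^2+(aq) + Mg^2+(aq), so Q = ([Cr^2+(aq)]^2·[Mg^2+(aq)]) / [Cr^3+(aq)]^2.
Isolating [Cr^2+(aq)] in Q = 10^{−0.709} yields log [Cr^2+(aq)] = −0.089, i.e. 0.81 M.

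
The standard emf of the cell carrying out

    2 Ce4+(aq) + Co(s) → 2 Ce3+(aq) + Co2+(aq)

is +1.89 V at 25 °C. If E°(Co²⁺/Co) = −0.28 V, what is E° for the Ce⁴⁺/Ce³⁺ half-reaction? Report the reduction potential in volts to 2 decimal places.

+1.61 V

In the reaction as written the Ce⁴⁺/Ce³⁺ couple is reduced (cathode) and Co²⁺/Co is oxidized (anode), so E°cell = E°(Ce⁴⁺/Ce³⁺) − E°(Co²⁺/Co).
E°(Ce⁴⁺/Ce³⁺) = E°cell + E°(anode) = +1.89 + (−0.28) = +1.61 V.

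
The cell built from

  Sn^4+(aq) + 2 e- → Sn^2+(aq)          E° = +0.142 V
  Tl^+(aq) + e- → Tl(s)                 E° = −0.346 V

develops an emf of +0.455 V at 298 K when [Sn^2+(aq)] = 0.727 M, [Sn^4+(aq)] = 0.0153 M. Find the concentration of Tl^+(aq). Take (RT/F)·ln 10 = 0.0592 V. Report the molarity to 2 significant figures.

The Sn⁴⁺/Sn²⁺ couple has the larger reduction potential, so it is the cathode: E°cell = +0.142 − (−0.346) = +0.488 V and n = 2.
Since E = E° − (0.0592/n)·log Q, log Q = n(E° − E)/0.0592 = 1.115.
The balanced reaction is Sn^4+(aq) + 2 Tl(s) → Sn^2+(aq) + 2 Tl^+(aq), so Q = ([Sn^2+(aq)]·[Tl^+(aq)]^2) / [Sn^4+(aq)].
Solving for the unknown gives log [Tl^+(aq)] = −0.281, so [Tl^+(aq)] ≈ 0.52 M.

0.52 M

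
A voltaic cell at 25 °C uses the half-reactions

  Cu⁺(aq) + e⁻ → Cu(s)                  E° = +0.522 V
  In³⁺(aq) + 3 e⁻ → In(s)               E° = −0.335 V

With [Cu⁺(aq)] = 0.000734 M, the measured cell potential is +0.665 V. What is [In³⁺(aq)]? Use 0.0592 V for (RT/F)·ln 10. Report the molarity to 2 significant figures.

2.1 M

Cu⁺/Cu is the cathode (higher E°); E°cell = +0.522 − (−0.335) = +0.857 V with n = 3.
Since E = E° − (0.0592/n)·log Q, log Q = n(E° − E)/0.0592 = 9.730.
The balanced reaction is 3 Cu⁺(aq) + In(s) → 3 Cu(s) + In³⁺(aq), so Q = [In³⁺(aq)] / [Cu⁺(aq)]^3.
Solving for the unknown gives log [In³⁺(aq)] = 0.327, so [In³⁺(aq)] ≈ 2.1 M.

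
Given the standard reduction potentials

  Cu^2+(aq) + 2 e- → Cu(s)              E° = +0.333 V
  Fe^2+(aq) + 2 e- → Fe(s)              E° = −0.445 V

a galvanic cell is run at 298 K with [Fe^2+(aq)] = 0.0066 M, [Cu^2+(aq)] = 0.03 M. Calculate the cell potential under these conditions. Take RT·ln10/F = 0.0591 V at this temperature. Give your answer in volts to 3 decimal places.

+0.797 V

Cu²⁺/Cu is reduced (cathode, E° = +0.333 V) and Fe²⁺/Fe is oxidized (anode).
E°cell = +0.333 − (−0.445) = +0.778 V, with n = 2 electrons transferred.
For the overall reaction Cu^2+(aq) + Fe(s) → Cu(s) + Fe^2+(aq), Q = [Fe^2+(aq)] / [Cu^2+(aq)] = 0.22, giving log Q = −0.658.
E = E° − (0.0591/n)·log Q = +0.778 − (0.0591/2)(−0.658) = +0.797 V.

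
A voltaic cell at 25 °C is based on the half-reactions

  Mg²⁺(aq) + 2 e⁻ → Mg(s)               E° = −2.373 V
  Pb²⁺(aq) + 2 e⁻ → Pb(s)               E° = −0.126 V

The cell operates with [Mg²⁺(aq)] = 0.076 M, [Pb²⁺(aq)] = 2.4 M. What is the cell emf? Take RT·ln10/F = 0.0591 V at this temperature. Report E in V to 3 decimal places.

The Pb²⁺/Pb couple has the more positive E°, so it is the cathode; Mg²⁺/Mg is the anode.
E°cell = −0.126 − (−2.373) = +2.247 V, with n = 2 electrons transferred.
For the overall reaction Pb²⁺(aq) + Mg(s) → Pb(s) + Mg²⁺(aq), Q = [Mg²⁺(aq)] / [Pb²⁺(aq)] = 0.0317, giving log Q = −1.499.
Applying E = E° − (RT ln10/nF)·log Q gives +2.247 − (0.0591/2)(−1.499) = +2.291 V.

+2.291 V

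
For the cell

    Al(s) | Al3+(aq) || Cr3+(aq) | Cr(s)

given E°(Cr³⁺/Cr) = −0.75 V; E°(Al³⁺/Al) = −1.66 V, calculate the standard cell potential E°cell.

+0.91 V

By convention the left-hand electrode in cell notation is the anode (oxidation) and the right-hand electrode is the cathode (reduction).
E°cell = E°(right) − E°(left) = −0.75 − (−1.66) = +0.91 V.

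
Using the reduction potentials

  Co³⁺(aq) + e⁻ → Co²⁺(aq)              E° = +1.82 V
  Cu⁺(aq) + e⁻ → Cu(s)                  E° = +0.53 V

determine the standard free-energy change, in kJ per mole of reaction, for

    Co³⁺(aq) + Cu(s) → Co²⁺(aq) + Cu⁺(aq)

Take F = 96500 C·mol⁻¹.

−124 kJ/mol

In the reaction as written Co³⁺(aq) is reduced, so the Co³⁺/Co²⁺ couple is the cathode and Cu⁺/Cu is the anode.
E°cell = +1.82 − (+0.53) = +1.29 V; balancing electrons gives n = 1.
ΔG° = −nFE°cell = −(1)(96500)(+1.29) J/mol = −124 kJ/mol.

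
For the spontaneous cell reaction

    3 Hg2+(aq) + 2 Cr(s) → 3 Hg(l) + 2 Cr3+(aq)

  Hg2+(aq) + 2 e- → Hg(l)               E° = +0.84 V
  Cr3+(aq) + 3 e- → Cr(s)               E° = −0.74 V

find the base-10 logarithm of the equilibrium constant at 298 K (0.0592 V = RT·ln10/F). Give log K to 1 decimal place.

log K = 160.1

The Hg²⁺/Hg couple is reduced (cathode); E°cell = +0.84 − (−0.74) = +1.58 V with n = 6.
At equilibrium E = 0, so log K = nE°cell / 0.0592 = (6)(+1.58) / 0.0592 = 160.1.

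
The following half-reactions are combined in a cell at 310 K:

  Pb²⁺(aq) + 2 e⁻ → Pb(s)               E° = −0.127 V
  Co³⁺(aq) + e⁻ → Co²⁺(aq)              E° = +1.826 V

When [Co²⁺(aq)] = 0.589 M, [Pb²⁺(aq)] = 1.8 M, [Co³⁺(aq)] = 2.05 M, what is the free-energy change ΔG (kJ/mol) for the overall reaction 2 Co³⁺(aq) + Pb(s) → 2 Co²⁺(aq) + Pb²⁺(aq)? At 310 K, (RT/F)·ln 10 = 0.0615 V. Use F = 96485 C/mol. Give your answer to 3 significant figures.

−382 kJ/mol

E°cell = +1.826 − (−0.127) = +1.953 V; the balanced reaction transfers n = 2 electrons.
The reaction quotient is ([Co²⁺(aq)]^2·[Pb²⁺(aq)]) / [Co³⁺(aq)]^2 = 0.149; by Nernst, E = +1.953 − (0.0615/2)(−0.828) = +1.9785 V.
ΔG = −nFE = −(2)(96485)(+1.9785) J/mol = −382 kJ/mol.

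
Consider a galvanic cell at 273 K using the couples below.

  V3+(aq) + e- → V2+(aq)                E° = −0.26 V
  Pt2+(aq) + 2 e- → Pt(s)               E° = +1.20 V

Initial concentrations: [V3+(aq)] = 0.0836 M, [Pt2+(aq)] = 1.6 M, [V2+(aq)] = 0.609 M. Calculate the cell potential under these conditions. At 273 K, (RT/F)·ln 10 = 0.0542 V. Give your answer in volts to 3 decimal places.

+1.512 V

Since E°(Pt²⁺/Pt) > E°(V³⁺/V²⁺), Pt²⁺/Pt serves as the cathode.
E°cell = E°cat − E°an = +1.20 − (−0.26) = +1.46 V; n = 2.
The balanced reaction is Pt2+(aq) + 2 V2+(aq) → Pt(s) + 2 V3+(aq), so Q = [V3+(aq)]^2 / ([Pt2+(aq)]·[V2+(aq)]^2) = 0.0118 and log Q = −1.929.
E = E° − (0.0542/n)·log Q = +1.46 − (0.0542/2)(−1.929) = +1.512 V.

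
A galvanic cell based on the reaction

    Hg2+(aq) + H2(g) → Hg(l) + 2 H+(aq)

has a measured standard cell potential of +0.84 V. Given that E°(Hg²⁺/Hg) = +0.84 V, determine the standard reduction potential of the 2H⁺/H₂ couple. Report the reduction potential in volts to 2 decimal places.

In the reaction as written the Hg²⁺/Hg couple is reduced (cathode) and 2H⁺/H₂ is oxidized (anode), so E°cell = E°(Hg²⁺/Hg) − E°(2H⁺/H₂).
E°(2H⁺/H₂) = E°(cathode) − E°cell = +0.84 − (+0.84) = +0.00 V.

+0.00 V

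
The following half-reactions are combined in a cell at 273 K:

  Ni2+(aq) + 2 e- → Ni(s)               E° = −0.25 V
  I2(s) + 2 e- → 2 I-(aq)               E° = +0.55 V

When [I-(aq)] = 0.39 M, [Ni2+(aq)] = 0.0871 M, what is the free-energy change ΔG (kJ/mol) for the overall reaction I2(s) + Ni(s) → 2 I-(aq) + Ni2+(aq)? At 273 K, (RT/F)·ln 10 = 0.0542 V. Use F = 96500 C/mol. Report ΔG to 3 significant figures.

−164 kJ/mol

With I₂/I⁻ reduced at the cathode, E°cell = +0.55 − (−0.25) = +0.80 V and n = 2.
Here Q = [I-(aq)]^2·[Ni2+(aq)] = 0.0132 (log Q = −1.878), giving E = +0.80 − (0.0542/2)·(−1.878) = +0.8509 V.
Finally ΔG = −nFE = −(2)(96500 C/mol)(+0.8509 V) = −164 kJ/mol.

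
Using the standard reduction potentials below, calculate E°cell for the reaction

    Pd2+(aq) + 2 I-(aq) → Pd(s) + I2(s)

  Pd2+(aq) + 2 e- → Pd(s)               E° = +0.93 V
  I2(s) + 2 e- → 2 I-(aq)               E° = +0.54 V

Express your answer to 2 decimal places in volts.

+0.39 V

In the reaction as written, Pd2+(aq) is reduced (cathode) and I2(s) is produced by oxidation at the anode.
E°cell = E°(cathode) − E°(anode) = +0.93 − (+0.54) = +0.39 V.
The positive value indicates the reaction is spontaneous as written.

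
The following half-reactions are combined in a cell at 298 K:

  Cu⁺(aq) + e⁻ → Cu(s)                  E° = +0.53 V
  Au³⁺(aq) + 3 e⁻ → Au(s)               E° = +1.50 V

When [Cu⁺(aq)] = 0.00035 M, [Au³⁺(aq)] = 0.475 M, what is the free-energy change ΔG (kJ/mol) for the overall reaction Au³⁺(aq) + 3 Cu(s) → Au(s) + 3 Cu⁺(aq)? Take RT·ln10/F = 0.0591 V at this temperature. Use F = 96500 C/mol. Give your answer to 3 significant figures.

The standard cell potential is +1.50 − (+0.53) = +0.97 V, with n = 3 electrons in the balanced equation.
Here Q = [Cu⁺(aq)]^3 / [Au³⁺(aq)] = 9.03×10^−11 (log Q = −10.044), giving E = +0.97 − (0.0591/3)·(−10.044) = +1.1679 V.
ΔG = −nFE = −(3)(96500)(+1.1679) J/mol = −338 kJ/mol.

−338 kJ/mol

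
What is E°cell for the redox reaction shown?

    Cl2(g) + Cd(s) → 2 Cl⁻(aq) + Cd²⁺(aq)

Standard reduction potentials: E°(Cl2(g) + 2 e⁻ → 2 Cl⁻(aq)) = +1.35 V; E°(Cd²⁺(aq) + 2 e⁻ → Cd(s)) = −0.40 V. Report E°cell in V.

Cl2(g) gains electrons, so the Cl₂/Cl⁻ couple is the cathode; the Cd²⁺/Cd couple is the anode.
E°cell = E°(cathode) − E°(anode) = +1.35 − (−0.40) = +1.75 V.
The positive value indicates the reaction is spontaneous as written.

+1.75 V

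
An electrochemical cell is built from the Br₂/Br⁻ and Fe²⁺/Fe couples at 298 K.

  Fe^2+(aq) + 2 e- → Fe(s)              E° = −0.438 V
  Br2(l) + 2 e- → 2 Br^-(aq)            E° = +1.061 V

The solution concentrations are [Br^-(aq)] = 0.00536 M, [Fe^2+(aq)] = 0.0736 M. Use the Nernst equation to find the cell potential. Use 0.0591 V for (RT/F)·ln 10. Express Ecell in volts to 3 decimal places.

+1.667 V

The Br₂/Br⁻ couple has the more positive E°, so it is the cathode; Fe²⁺/Fe is the anode.
E°cell = +1.061 − (−0.438) = +1.499 V, with n = 2 electrons transferred.
Balancing gives Br2(l) + Fe(s) → 2 Br^-(aq) + Fe^2+(aq); hence Q = [Br^-(aq)]^2·[Fe^2+(aq)] = 2.11×10^−6 (log Q = −5.675).
E = E° − (0.0591/n)·log Q = +1.499 − (0.0591/2)(−5.675) = +1.667 V.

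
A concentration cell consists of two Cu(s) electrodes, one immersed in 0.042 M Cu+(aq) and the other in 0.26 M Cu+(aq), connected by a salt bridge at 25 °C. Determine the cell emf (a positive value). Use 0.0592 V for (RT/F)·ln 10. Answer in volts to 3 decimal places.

For a concentration cell E°cell = 0, since both electrodes use the same couple.
The compartment with the higher Cu+(aq) concentration (0.26 M) acts as the cathode; ions are reduced there and produced at the dilute (0.042 M) anode.
With n = 1, Ecell = −(0.0592/1)·log([dilute]/[conc]) = −(0.0592/1)·log(0.042/0.26) = +0.047 V.

0.047 V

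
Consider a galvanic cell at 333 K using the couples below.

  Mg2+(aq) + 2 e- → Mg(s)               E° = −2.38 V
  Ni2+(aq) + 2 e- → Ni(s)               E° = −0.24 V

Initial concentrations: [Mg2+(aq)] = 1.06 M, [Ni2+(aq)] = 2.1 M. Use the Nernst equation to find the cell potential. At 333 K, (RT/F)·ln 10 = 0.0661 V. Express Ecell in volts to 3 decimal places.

+2.150 V

Since E°(Ni²⁺/Ni) > E°(Mg²⁺/Mg), Ni²⁺/Ni serves as the cathode.
E°cell = −0.24 − (−2.38) = +2.14 V, with n = 2 electrons transferred.
The balanced reaction is Ni2+(aq) + Mg(s) → Ni(s) + Mg2+(aq), so Q = [Mg2+(aq)] / [Ni2+(aq)] = 0.505 and log Q = −0.297.
E = E° − (0.0661/n)·log Q = +2.14 − (0.0661/2)(−0.297) = +2.150 V.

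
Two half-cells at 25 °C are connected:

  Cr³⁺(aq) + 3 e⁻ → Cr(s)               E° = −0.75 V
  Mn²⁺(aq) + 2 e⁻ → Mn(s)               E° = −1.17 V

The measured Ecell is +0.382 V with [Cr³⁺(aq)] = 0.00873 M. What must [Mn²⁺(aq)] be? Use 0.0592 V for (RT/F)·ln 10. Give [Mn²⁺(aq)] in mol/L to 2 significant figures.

The Cr³⁺/Cr couple has the larger reduction potential, so it is the cathode: E°cell = −0.75 − (−1.17) = +0.42 V and n = 6.
Since E = E° − (0.0592/n)·log Q, log Q = n(E° − E)/0.0592 = 3.851.
Balancing electrons gives 2 Cr³⁺(aq) + 3 Mn(s) → 2 Cr(s) + 3 Mn²⁺(aq); thus Q = [Mn²⁺(aq)]^3 / [Cr³⁺(aq)]^2.
Isolating [Mn²⁺(aq)] in Q = 10^{3.851} yields log [Mn²⁺(aq)] = −0.089, i.e. 0.81 M.

0.81 M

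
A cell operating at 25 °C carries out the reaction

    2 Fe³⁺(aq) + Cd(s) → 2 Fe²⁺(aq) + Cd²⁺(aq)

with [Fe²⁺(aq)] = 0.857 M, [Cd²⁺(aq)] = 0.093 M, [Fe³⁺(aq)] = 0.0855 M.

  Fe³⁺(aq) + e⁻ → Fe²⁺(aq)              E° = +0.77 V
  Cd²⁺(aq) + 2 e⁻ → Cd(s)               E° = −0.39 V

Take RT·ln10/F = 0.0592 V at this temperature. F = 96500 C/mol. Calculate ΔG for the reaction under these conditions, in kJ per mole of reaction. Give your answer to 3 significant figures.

−218 kJ/mol

With Fe³⁺/Fe²⁺ reduced at the cathode, E°cell = +0.77 − (−0.39) = +1.16 V and n = 2.
Q = ([Fe²⁺(aq)]^2·[Cd²⁺(aq)]) / [Fe³⁺(aq)]^2 = 9.34, so log Q = 0.971 and E = +1.16 − (0.0592/2)(0.971) = +1.1313 V.
Finally ΔG = −nFE = −(2)(96500 C/mol)(+1.1313 V) = −218 kJ/mol.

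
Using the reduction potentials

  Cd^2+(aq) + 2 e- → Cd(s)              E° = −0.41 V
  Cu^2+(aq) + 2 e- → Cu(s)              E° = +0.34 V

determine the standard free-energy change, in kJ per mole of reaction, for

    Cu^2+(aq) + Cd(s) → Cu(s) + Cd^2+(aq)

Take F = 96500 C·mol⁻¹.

−145 kJ/mol

In the reaction as written Cu^2+(aq) is reduced, so the Cu²⁺/Cu couple is the cathode and Cd²⁺/Cd is the anode.
E°cell = +0.34 − (−0.41) = +0.75 V; balancing electrons gives n = 2.
ΔG° = −nFE°cell = −(2)(96500)(+0.75) J/mol = −145 kJ/mol.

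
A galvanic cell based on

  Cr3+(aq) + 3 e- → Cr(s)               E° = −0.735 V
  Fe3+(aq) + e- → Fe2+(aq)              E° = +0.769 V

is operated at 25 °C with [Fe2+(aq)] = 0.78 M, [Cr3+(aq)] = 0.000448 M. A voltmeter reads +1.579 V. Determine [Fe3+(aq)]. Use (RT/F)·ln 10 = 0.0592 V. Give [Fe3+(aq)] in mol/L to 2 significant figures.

1.1 M

Fe³⁺/Fe²⁺ is the cathode (higher E°); E°cell = +0.769 − (−0.735) = +1.504 V with n = 3.
From the Nernst equation, log Q = n(E° − E)/0.0592 = 3·(+1.504 − (+1.579))/0.0592 = −3.801.
For 3 Fe3+(aq) + Cr(s) → 3 Fe2+(aq) + Cr3+(aq), the reaction quotient is Q = ([Fe2+(aq)]^3·[Cr3+(aq)]) / [Fe3+(aq)]^3.
Substituting the known concentrations and solving, log [Fe3+(aq)] = 0.043 and [Fe3+(aq)] = 1.1 M.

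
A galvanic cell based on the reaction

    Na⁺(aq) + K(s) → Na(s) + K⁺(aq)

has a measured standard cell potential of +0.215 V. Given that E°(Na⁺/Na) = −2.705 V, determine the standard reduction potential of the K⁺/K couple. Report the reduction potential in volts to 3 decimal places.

In the reaction as written the Na⁺/Na couple is reduced (cathode) and K⁺/K is oxidized (anode), so E°cell = E°(Na⁺/Na) − E°(K⁺/K).
E°(K⁺/K) = E°(cathode) − E°cell = −2.705 − (+0.215) = −2.920 V.

−2.920 V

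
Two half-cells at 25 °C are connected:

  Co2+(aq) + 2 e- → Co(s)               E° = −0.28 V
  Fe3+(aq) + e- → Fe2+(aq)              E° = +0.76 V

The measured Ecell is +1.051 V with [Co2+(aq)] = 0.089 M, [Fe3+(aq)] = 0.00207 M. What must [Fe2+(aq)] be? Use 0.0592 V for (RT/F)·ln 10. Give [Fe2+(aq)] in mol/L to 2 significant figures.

The Fe³⁺/Fe²⁺ couple has the larger reduction potential, so it is the cathode: E°cell = +0.76 − (−0.28) = +1.04 V and n = 2.
Rearranging E = E° − (0.0592/n)·log Q gives log Q = 2(+1.04 − (+1.051))/0.0592 = −0.372.
Balancing electrons gives 2 Fe3+(aq) + Co(s) → 2 Fe2+(aq) + Co2+(aq); thus Q = ([Fe2+(aq)]^2·[Co2+(aq)]) / [Fe3+(aq)]^2.
Solving for the unknown gives log [Fe2+(aq)] = −2.345, so [Fe2+(aq)] ≈ 0.0045 M.

0.0045 M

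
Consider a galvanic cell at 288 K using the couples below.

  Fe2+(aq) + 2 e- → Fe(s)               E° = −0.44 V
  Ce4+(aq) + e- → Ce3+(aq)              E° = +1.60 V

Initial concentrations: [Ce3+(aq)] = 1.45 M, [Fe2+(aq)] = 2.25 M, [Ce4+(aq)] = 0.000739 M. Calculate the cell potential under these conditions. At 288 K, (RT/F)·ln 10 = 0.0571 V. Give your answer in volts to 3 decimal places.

Since E°(Ce⁴⁺/Ce³⁺) > E°(Fe²⁺/Fe), Ce⁴⁺/Ce³⁺ serves as the cathode.
E°cell = E°cat − E°an = +1.60 − (−0.44) = +2.04 V; n = 2.
The balanced reaction is 2 Ce4+(aq) + Fe(s) → 2 Ce3+(aq) + Fe2+(aq), so Q = ([Ce3+(aq)]^2·[Fe2+(aq)]) / [Ce4+(aq)]^2 = 8.66×10^6 and log Q = 6.938.
Applying E = E° − (RT ln10/nF)·log Q gives +2.04 − (0.0571/2)(6.938) = +1.842 V.

+1.842 V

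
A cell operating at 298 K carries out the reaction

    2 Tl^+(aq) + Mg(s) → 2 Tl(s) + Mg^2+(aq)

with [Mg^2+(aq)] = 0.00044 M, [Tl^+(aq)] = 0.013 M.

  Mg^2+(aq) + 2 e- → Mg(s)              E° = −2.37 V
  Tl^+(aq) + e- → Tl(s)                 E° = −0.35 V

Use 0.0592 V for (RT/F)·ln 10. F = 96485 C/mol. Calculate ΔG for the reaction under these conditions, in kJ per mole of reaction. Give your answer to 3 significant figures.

E°cell = −0.35 − (−2.37) = +2.02 V; the balanced reaction transfers n = 2 electrons.
Q = [Mg^2+(aq)] / [Tl^+(aq)]^2 = 2.6, so log Q = 0.416 and E = +2.02 − (0.0592/2)(0.416) = +2.0077 V.
ΔG = −nFE = −(2)(96485)(+2.0077) J/mol = −387 kJ/mol.

−387 kJ/mol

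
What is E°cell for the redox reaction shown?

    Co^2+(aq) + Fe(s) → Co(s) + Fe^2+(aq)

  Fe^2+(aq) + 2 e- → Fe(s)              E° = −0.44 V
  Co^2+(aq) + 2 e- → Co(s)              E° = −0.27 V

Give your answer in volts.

Co^2+(aq) gains electrons, so the Co²⁺/Co couple is the cathode; the Fe²⁺/Fe couple is the anode.
E°cell = E°(cathode) − E°(anode) = −0.27 − (−0.44) = +0.17 V.

+0.17 V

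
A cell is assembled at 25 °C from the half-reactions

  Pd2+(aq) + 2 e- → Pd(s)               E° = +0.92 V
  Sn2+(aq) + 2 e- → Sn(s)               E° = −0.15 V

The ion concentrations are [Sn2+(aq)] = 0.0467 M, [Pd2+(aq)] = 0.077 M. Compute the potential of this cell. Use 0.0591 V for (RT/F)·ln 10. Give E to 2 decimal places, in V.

+1.08 V

The Pd²⁺/Pd couple has the more positive E°, so it is the cathode; Sn²⁺/Sn is the anode.
E°cell = +0.92 − (−0.15) = +1.07 V, with n = 2 electrons transferred.
For the overall reaction Pd2+(aq) + Sn(s) → Pd(s) + Sn2+(aq), Q = [Sn2+(aq)] / [Pd2+(aq)] = 0.606, giving log Q = −0.217.
Applying E = E° − (RT ln10/nF)·log Q gives +1.07 − (0.0591/2)(−0.217) = +1.08 V.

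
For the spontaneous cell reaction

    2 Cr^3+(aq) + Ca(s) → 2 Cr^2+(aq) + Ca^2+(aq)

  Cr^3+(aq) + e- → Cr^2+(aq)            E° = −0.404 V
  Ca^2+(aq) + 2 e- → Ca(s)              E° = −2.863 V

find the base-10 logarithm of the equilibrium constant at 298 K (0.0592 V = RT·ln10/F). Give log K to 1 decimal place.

The Cr³⁺/Cr²⁺ couple is reduced (cathode); E°cell = −0.404 − (−2.863) = +2.459 V with n = 2.
At equilibrium E = 0, so log K = nE°cell / 0.0592 = (2)(+2.459) / 0.0592 = 83.1.

log K = 83.1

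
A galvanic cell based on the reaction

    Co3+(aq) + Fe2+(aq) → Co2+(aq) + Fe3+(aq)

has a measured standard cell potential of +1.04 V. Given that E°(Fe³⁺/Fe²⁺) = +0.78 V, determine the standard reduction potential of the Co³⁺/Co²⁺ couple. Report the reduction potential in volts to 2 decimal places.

In the reaction as written the Co³⁺/Co²⁺ couple is reduced (cathode) and Fe³⁺/Fe²⁺ is oxidized (anode), so E°cell = E°(Co³⁺/Co²⁺) − E°(Fe³⁺/Fe²⁺).
E°(Co³⁺/Co²⁺) = E°cell + E°(anode) = +1.04 + (+0.78) = +1.82 V.

+1.82 V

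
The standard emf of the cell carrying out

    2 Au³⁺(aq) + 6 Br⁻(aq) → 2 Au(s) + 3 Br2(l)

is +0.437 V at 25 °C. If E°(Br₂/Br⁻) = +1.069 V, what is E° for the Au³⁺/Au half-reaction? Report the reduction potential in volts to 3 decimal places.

In the reaction as written the Au³⁺/Au couple is reduced (cathode) and Br₂/Br⁻ is oxidized (anode), so E°cell = E°(Au³⁺/Au) − E°(Br₂/Br⁻).
E°(Au³⁺/Au) = E°cell + E°(anode) = +0.437 + (+1.069) = +1.506 V.

+1.506 V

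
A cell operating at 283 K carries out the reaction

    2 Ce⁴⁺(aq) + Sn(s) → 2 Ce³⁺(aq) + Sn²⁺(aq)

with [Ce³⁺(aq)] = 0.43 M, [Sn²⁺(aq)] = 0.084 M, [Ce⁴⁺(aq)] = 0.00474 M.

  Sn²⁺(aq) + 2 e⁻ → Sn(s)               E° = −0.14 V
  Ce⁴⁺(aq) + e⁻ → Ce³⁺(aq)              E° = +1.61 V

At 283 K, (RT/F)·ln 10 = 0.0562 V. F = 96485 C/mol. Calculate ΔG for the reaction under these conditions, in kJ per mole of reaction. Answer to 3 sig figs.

−322 kJ/mol

With Ce⁴⁺/Ce³⁺ reduced at the cathode, E°cell = +1.61 − (−0.14) = +1.75 V and n = 2.
Here Q = ([Ce³⁺(aq)]^2·[Sn²⁺(aq)]) / [Ce⁴⁺(aq)]^2 = 691 (log Q = 2.840), giving E = +1.75 − (0.0562/2)·(2.840) = +1.6702 V.
ΔG = −nFE = −(2)(96485)(+1.6702) J/mol = −322 kJ/mol.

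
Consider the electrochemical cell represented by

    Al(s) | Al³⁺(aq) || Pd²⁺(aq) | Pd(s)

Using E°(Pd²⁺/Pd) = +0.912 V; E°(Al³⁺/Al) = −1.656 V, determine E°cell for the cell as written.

+2.568 V

By convention the left-hand electrode in cell notation is the anode (oxidation) and the right-hand electrode is the cathode (reduction).
E°cell = E°(right) − E°(left) = +0.912 − (−1.656) = +2.568 V.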